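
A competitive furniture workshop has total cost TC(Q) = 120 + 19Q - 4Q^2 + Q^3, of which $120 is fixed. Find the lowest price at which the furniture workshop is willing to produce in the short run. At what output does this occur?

The firm shuts down when price falls below the minimum of average variable cost. AVC = VC/Q = 19 - 4Q + Q^2.
dAVC/dQ = -4 + 2Q = 0 gives Q = 2. min AVC = 19 - 4·2 + 2^2 = 15.
So the shutdown price is $15.

$15 per unit, at Q = 2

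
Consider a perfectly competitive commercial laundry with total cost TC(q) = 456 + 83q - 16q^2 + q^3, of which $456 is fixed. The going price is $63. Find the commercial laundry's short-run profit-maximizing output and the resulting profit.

AVC = 83 - 16q + q^2; min AVC = $19 at q = 8. Since P = $63 ≥ min AVC, the firm produces.
With MC = 83 - 32q + 3q^2, P = MC on the upward-sloping part at q* = 10.
TR = 63·10 = 630. TC = 456 + 230 = 686. Profit = 630 − 686 = -$56.
By producing, the firm covers all variable cost plus $400 of fixed cost; shutting down would lose the full $456.

Profit = -$56 at q = 10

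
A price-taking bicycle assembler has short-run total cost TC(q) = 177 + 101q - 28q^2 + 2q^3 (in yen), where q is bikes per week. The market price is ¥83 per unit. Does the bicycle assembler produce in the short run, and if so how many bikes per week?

Produce at q = 9

Strip out fixed cost: VC = 101q - 28q^2 + 2q^3. Then AVC = 101 - 28q + 2q^2 and MC = 101 - 56q + 6q^2.
AVC hits its minimum where MC = AVC, at q = 7, giving min AVC = 101 - 28·7 + 2·7^2 = ¥3.
Since P = ¥83 ≥ min AVC = ¥3, price covers variable cost and the firm should produce.
Set P = MC: 83 = 101 - 56q + 6q^2 → 18 - 56q + 6q^2 = 0. The roots are q = 1/3 and q = 9; the profit-maximizing output is on the rising part of MC, so q* = 9.
Check: AVC at q = 9 is ¥11 ≤ P, so revenue covers variable cost.
Profit = P·q − TC = 83·9 − 276 = ¥471.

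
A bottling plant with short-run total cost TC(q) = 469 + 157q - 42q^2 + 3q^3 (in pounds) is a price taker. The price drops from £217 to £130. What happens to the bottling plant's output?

Output falls from 10 to 9

MC = 157 - 84q + 9q^2; the shutdown threshold is min AVC = £10 (at q = 7).
With P = £217 above the shutdown price, P = MC gives q = 10.
At P = £130 ≥ min AVC, set P = MC: q = 9. The firm stays open but cuts output.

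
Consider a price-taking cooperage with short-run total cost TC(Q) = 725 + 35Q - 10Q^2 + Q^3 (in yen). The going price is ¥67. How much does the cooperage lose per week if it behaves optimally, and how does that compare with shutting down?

Profit = -¥341 at Q = 8

AVC = 35 - 10Q + Q^2; min AVC = ¥10 at Q = 5. Since P = ¥67 ≥ min AVC, the firm produces.
MC = 35 - 20Q + 3Q^2. Setting P = MC and taking the root on the rising branch gives Q* = 8.
TR = 67·8 = 536. TC = 725 + 152 = 877. Profit = 536 − 877 = -¥341.
Shutting down would mean losing the fixed cost of ¥725, so operating at a loss of ¥341 is better by ¥384.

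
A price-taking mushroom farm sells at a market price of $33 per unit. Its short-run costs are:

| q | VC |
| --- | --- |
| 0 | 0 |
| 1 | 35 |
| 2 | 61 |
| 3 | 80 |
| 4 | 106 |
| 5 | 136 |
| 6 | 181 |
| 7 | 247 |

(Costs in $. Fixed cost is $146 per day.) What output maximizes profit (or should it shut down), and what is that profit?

Profit at each row (π = 33q − TC): q=0: -146; q=1: -148; q=2: -141; q=3: -127; q=4: -120; q=5: -117; q=6: -129; q=7: -162.
Profit is maximized at q = 5. AVC there is 136/5 = $27.20 ≤ P, so producing beats shutting down (which would give -$146).

q = 5; profit = -$117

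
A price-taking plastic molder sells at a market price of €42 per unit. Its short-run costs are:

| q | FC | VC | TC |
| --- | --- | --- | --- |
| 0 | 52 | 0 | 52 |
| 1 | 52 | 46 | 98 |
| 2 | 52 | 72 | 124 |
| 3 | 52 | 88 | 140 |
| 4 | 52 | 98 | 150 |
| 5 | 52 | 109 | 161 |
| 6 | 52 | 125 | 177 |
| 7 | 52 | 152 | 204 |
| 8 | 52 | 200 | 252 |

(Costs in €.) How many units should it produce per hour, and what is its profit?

Compute π = P·q − TC at each output: q=0: -52; q=1: -56; q=2: -40; q=3: -14; q=4: 18; q=5: 49; q=6: 75; q=7: 90; q=8: 84.
Profit is maximized at q = 7. AVC there is 152/7 = €21.71 ≤ P, so producing beats shutting down (which would give -€52).

q = 7; profit = €90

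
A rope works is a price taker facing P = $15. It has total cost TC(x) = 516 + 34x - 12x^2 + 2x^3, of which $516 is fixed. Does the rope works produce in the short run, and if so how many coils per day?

Variable cost is VC = 34x - 12x^2 + 2x^3, so AVC = VC/x = 34 - 12x + 2x^2 and MC = dTC/dx = 34 - 24x + 6x^2.
AVC is minimized where dAVC/dx = -12 + 4x = 0, at x = 3; min AVC = 34 - 12·3 + 2·3^2 = $16.
P = $15 lies below min AVC = $16; no output level covers variable cost.
Best response: produce nothing and absorb the $516 fixed cost.

Shut down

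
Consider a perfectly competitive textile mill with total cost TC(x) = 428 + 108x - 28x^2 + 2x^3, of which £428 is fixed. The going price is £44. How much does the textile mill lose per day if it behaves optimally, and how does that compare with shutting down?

AVC = 108 - 28x + 2x^2; min AVC = £10 at x = 7. Since P = £44 ≥ min AVC, the firm produces.
MC = 108 - 56x + 6x^2. Setting P = MC and taking the root on the rising branch gives x* = 8.
TR = 44·8 = 352. TC = 428 + 96 = 524. Profit = 352 − 524 = -£172.
Shutting down would mean losing the fixed cost of £428, so operating at a loss of £172 is better by £256.

Profit = -£172 at x = 8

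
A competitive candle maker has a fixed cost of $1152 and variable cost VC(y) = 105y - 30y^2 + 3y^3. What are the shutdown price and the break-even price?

AVC = 105 - 30y + 3y^2; minimized at y = 5, giving min AVC = $30. That is the shutdown price.
ATC = 1152/y + 105 - 30y + 3y^2. Setting dATC/dy = −1152/y^2 − 30 + 6y = 0 gives y = 8 (since 6·8^3 − 30·8^2 = 1152).
min ATC = 1152/8 + 105 − 30·8 + 3·8^2 = $201. That is the break-even price.
For $30 ≤ P < $201 the firm produces at a loss; below $30 it shuts down.

Shutdown price = $30; break-even price = $201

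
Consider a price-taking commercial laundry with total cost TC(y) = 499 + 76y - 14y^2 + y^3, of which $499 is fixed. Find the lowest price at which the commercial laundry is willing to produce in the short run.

$27 per unit

The shutdown price is the minimum of AVC. VC = 76y - 14y^2 + y^3, so AVC = 76 - 14y + y^2.
At the minimum of AVC, MC = AVC. MC = 76 - 28y + 3y^2; setting MC = AVC gives 2y^2 - 14y = 0, so y = 7. min AVC = 27.
For P < $27 the firm produces nothing.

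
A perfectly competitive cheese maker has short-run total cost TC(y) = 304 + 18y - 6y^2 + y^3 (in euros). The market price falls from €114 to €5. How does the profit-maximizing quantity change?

Output falls from 8 to 0 (the firm shuts down)

MC = 18 - 12y + 3y^2; the shutdown threshold is min AVC = €9 (at y = 3).
At P = €114 ≥ min AVC, set P = MC on the rising branch: y = 8.
At P = €5 < min AVC = €9, price no longer covers variable cost at any output, so the firm shuts down: y = 0.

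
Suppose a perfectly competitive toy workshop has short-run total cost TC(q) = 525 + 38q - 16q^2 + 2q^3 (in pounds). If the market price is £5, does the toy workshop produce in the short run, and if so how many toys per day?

Shut down

Strip out fixed cost: VC = 38q - 16q^2 + 2q^3. Then AVC = 38 - 16q + 2q^2 and MC = 38 - 32q + 6q^2.
AVC hits its minimum where MC = AVC, at q = 4, giving min AVC = 38 - 16·4 + 2·4^2 = £6.
With P < min AVC (£5 < £6), every unit sold adds to the loss.
Best response: produce nothing and absorb the £525 fixed cost.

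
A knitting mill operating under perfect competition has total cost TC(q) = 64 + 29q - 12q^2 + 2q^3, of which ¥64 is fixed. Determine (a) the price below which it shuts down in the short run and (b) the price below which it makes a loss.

Shutdown price = ¥11; break-even price = ¥29

AVC = 29 - 12q + 2q^2; minimized at q = 3, giving min AVC = ¥11. That is the shutdown price.
ATC = 64/q + 29 - 12q + 2q^2. Setting dATC/dq = −64/q^2 − 12 + 4q = 0 gives q = 4 (since 4·4^3 − 12·4^2 = 64).
min ATC = 64/4 + 29 − 12·4 + 2·4^2 = ¥29. That is the break-even price.
For ¥11 ≤ P < ¥29 the firm produces at a loss; below ¥11 it shuts down.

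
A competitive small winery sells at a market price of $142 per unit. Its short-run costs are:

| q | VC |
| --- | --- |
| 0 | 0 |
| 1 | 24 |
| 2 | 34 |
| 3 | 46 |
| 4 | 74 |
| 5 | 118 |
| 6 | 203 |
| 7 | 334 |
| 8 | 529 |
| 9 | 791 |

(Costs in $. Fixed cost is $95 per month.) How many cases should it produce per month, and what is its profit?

q = 7; profit = $565

Tabulate TR − TC: q=0: -95; q=1: 23; q=2: 155; q=3: 285; q=4: 399; q=5: 497; q=6: 554; q=7: 565; q=8: 512; q=9: 392.
Profit is maximized at q = 7. AVC there is 334/7 = $47.71 ≤ P, so producing beats shutting down (which would give -$95).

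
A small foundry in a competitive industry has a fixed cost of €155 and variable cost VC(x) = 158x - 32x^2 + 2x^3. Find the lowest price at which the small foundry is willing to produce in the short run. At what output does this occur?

€30 per unit, at x = 8

Short-run supply begins at min AVC. From VC = 158x - 32x^2 + 2x^3, AVC = 158 - 32x + 2x^2.
At the minimum of AVC, MC = AVC. MC = 158 - 64x + 6x^2; setting MC = AVC gives 4x^2 - 32x = 0, so x = 8. min AVC = 30.
For P < €30 the firm produces nothing.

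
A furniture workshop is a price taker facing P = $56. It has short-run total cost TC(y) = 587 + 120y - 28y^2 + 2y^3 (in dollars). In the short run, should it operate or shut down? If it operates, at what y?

Produce at y = 8

Variable cost is VC = 120y - 28y^2 + 2y^3, so AVC = VC/y = 120 - 28y + 2y^2 and MC = dTC/dy = 120 - 56y + 6y^2.
The AVC parabola has its vertex at y = 28/4 = 7, where AVC = 120 - 28·7 + 2·7^2 = $22.
Since P = $56 ≥ min AVC = $22, price covers variable cost and the firm should produce.
Set P = MC: 56 = 120 - 56y + 6y^2 → 64 - 56y + 6y^2 = 0. The roots are y = 4/3 and y = 8; the profit-maximizing output is on the rising part of MC, so y* = 8.
Check: AVC at y = 8 is $24 ≤ P, so revenue covers variable cost.
Profit = P·y − TC = 56·8 − 779 = -$331, a loss, but smaller than the $587 fixed cost the firm would lose by shutting down.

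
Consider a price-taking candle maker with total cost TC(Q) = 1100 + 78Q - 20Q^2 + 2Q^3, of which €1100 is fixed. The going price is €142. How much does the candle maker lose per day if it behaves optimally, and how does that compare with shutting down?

Profit = -€332 at Q = 8

AVC = 78 - 20Q + 2Q^2; min AVC = €28 at Q = 5. Since P = €142 ≥ min AVC, the firm produces.
MC = 78 - 40Q + 6Q^2. Setting P = MC and taking the root on the rising branch gives Q* = 8.
TR = 142·8 = 1136. TC = 1100 + 368 = 1468. Profit = 1136 − 1468 = -€332.
By producing, the firm covers all variable cost plus €768 of fixed cost; shutting down would lose the full €1100.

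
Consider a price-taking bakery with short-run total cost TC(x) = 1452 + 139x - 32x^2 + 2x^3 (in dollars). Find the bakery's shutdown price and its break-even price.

Shutdown price = min AVC. AVC = 139 - 32x + 2x^2, with vertex at x = 8 and minimum $11.
ATC = 1452/x + 139 - 32x + 2x^2. Setting dATC/dx = −1452/x^2 − 32 + 4x = 0 gives x = 11 (since 4·11^3 − 32·11^2 = 1452).
min ATC = 1452/11 + 139 − 32·11 + 2·11^2 = $161. That is the break-even price.
Between these two prices the firm operates at a loss; above $161 it earns a profit.

Shutdown price = $11; break-even price = $161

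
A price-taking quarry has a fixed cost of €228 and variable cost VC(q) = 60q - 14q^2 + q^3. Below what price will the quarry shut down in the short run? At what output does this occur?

Short-run supply begins at min AVC. From VC = 60q - 14q^2 + q^3, AVC = 60 - 14q + q^2.
At the minimum of AVC, MC = AVC. MC = 60 - 28q + 3q^2; setting MC = AVC gives 2q^2 - 14q = 0, so q = 7. min AVC = 11.
For P < €11 the firm produces nothing.

€11 per unit, at q = 7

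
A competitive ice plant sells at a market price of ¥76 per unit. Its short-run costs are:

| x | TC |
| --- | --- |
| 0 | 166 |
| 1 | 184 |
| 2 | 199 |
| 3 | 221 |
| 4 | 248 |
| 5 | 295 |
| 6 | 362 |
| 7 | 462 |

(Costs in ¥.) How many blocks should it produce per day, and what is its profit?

Profit at each row (π = 76x − TC): x=0: -166; x=1: -108; x=2: -47; x=3: 7; x=4: 56; x=5: 85; x=6: 94; x=7: 70.
Profit is maximized at x = 6. AVC there is 196/6 = ¥32.67 ≤ P, so producing beats shutting down (which would give -¥166).

x = 6; profit = ¥94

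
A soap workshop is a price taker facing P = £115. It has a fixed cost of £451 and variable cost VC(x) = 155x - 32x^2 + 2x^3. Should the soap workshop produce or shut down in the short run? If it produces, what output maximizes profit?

Produce at x = 10

Variable cost is VC = 155x - 32x^2 + 2x^3, so AVC = VC/x = 155 - 32x + 2x^2 and MC = dTC/dx = 155 - 64x + 6x^2.
The AVC parabola has its vertex at x = 32/4 = 8, where AVC = 155 - 32·8 + 2·8^2 = £27.
P = £115 exceeds min AVC = £27, so the firm stays open.
P = MC gives 40 - 64x + 6x^2 = 0, with roots 2/3 and 10. Take the larger (rising MC): x* = 10.
Check: AVC at x = 10 is £35 ≤ P, so revenue covers variable cost.
Profit = P·x − TC = 115·10 − 801 = £349.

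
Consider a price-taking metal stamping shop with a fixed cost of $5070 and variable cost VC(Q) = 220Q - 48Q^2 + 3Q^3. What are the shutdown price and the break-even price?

Shutdown price = min AVC. AVC = 220 - 48Q + 3Q^2, with vertex at Q = 8 and minimum $28.
ATC = 5070/Q + 220 - 48Q + 3Q^2. Setting dATC/dQ = −5070/Q^2 − 48 + 6Q = 0 gives Q = 13 (since 6·13^3 − 48·13^2 = 5070).
min ATC = 5070/13 + 220 − 48·13 + 3·13^2 = $493. That is the break-even price.
For $28 ≤ P < $493 the firm produces at a loss; below $28 it shuts down.

Shutdown price = $28; break-even price = $493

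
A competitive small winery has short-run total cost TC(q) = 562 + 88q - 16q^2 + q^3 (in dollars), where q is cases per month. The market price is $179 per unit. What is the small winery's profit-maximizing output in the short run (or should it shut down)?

Produce at q = 13

From TC, MC = TC'(q) = 88 - 32q + 3q^2 and AVC = VC/q = 88 - 16q + q^2.
The AVC parabola has its vertex at q = 16/2 = 8, where AVC = 88 - 16·8 + 8^2 = $24.
Because $179 ≥ $24, revenue can cover variable cost; the firm operates.
Set P = MC: 179 = 88 - 32q + 3q^2 → -91 - 32q + 3q^2 = 0. The roots are q = -7/3 and q = 13; the profit-maximizing output is on the rising part of MC, so q* = 13.
Check: AVC at q = 13 is $49 ≤ P, so revenue covers variable cost.
Profit = P·q − TC = 179·13 − 1199 = $1128.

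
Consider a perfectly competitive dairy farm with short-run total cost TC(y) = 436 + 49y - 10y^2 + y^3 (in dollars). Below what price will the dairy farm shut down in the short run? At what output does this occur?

Short-run supply begins at min AVC. From VC = 49y - 10y^2 + y^3, AVC = 49 - 10y + y^2.
dAVC/dy = -10 + 2y = 0 gives y = 5. min AVC = 49 - 10·5 + 5^2 = 24.
The firm shuts down for any P below $24.

$24 per unit, at y = 5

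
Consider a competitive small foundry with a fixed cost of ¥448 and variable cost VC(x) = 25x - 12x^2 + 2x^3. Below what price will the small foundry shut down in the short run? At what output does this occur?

The firm shuts down when price falls below the minimum of average variable cost. AVC = VC/x = 25 - 12x + 2x^2.
At the minimum of AVC, MC = AVC. MC = 25 - 24x + 6x^2; setting MC = AVC gives 4x^2 - 12x = 0, so x = 3. min AVC = 7.
For P < ¥7 the firm produces nothing.

¥7 per unit, at x = 3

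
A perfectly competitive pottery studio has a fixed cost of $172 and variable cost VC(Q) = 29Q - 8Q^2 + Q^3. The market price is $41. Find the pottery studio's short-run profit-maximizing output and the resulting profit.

AVC = 29 - 8Q + Q^2 has its minimum $13 at Q = 4; price $41 clears that bar, so the firm operates.
MC = 29 - 16Q + 3Q^2. Setting P = MC and taking the root on the rising branch gives Q* = 6.
TR = 41·6 = 246. TC = 172 + 102 = 274. Profit = 246 − 274 = -$28.
That loss of $28 beats the $172 the firm would lose by shutting down; producing recovers $144 of fixed cost.

Profit = -$28 at Q = 6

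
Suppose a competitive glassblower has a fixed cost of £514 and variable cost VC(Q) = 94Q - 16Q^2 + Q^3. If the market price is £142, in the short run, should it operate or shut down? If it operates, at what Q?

Produce at Q = 12

Strip out fixed cost: VC = 94Q - 16Q^2 + Q^3. Then AVC = 94 - 16Q + Q^2 and MC = 94 - 32Q + 3Q^2.
The AVC parabola has its vertex at Q = 16/2 = 8, where AVC = 94 - 16·8 + 8^2 = £30.
Because £142 ≥ £30, revenue can cover variable cost; the firm operates.
P = MC gives -48 - 32Q + 3Q^2 = 0, with roots -4/3 and 12. Take the larger (rising MC): Q* = 12.
Check: AVC at Q = 12 is £46 ≤ P, so revenue covers variable cost.
Profit = P·Q − TC = 142·12 − 1066 = £638.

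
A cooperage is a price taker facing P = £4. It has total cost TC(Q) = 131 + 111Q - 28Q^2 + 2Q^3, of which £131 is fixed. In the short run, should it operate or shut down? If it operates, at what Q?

Shut down

From TC, MC = TC'(Q) = 111 - 56Q + 6Q^2 and AVC = VC/Q = 111 - 28Q + 2Q^2.
The AVC parabola has its vertex at Q = 28/4 = 7, where AVC = 111 - 28·7 + 2·7^2 = £13.
P = £4 lies below min AVC = £13; no output level covers variable cost.
Best response: produce nothing and absorb the £131 fixed cost.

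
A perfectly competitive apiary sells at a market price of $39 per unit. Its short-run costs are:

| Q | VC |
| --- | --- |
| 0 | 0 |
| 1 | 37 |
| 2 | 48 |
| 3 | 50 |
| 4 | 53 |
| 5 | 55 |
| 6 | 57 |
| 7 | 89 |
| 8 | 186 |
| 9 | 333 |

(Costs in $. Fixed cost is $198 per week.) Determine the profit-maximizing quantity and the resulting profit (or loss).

Tabulate TR − TC: Q=0: -198; Q=1: -196; Q=2: -168; Q=3: -131; Q=4: -95; Q=5: -58; Q=6: -21; Q=7: -14; Q=8: -72; Q=9: -180.
Profit is maximized at Q = 7. AVC there is 89/7 = $12.71 ≤ P, so producing beats shutting down (which would give -$198).

Q = 7; profit = -$14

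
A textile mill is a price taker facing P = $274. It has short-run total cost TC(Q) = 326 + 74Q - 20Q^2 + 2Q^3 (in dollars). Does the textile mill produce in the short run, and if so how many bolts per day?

Produce at Q = 10

From TC, MC = TC'(Q) = 74 - 40Q + 6Q^2 and AVC = VC/Q = 74 - 20Q + 2Q^2.
AVC hits its minimum where MC = AVC, at Q = 5, giving min AVC = 74 - 20·5 + 2·5^2 = $24.
P = $274 exceeds min AVC = $24, so the firm stays open.
P = MC gives -200 - 40Q + 6Q^2 = 0, with roots -10/3 and 10. Take the larger (rising MC): Q* = 10.
Check: AVC at Q = 10 is $74 ≤ P, so revenue covers variable cost.
Profit = P·Q − TC = 274·10 − 1066 = $1674.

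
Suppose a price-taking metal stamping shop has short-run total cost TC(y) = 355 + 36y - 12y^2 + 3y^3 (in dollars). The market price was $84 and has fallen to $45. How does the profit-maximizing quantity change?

AVC = 36 - 12y + 3y^2, minimized at y = 2 where min AVC = $24. MC = 36 - 24y + 9y^2.
At P = $84 ≥ min AVC, set P = MC on the rising branch: y = 4.
At P = $45 ≥ min AVC, set P = MC: y = 3. The firm stays open but cuts output.

Output falls from 4 to 3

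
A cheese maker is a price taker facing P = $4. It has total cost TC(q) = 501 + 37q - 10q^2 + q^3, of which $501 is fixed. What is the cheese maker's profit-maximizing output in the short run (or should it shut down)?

Variable cost is VC = 37q - 10q^2 + q^3, so AVC = VC/q = 37 - 10q + q^2 and MC = dTC/dq = 37 - 20q + 3q^2.
The AVC parabola has its vertex at q = 10/2 = 5, where AVC = 37 - 10·5 + 5^2 = $12.
With P < min AVC ($4 < $12), every unit sold adds to the loss.
The firm minimizes its loss by shutting down and losing only its fixed cost of $501.

Shut down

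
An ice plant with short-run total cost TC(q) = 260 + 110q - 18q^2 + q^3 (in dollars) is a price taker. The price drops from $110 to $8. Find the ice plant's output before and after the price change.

Output falls from 12 to 0 (the firm shuts down)

MC = 110 - 36q + 3q^2; the shutdown threshold is min AVC = $29 (at q = 9).
With P = $110 above the shutdown price, P = MC gives q = 12.
At P = $8 < min AVC = $29, price no longer covers variable cost at any output, so the firm shuts down: q = 0.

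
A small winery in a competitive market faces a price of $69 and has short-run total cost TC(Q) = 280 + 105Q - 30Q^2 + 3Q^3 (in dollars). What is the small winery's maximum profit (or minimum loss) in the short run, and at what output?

AVC = 105 - 30Q + 3Q^2; min AVC = $30 at Q = 5. Since P = $69 ≥ min AVC, the firm produces.
With MC = 105 - 60Q + 9Q^2, P = MC on the upward-sloping part at Q* = 6.
TR = 69·6 = 414. TC = 280 + 198 = 478. Profit = 414 − 478 = -$64.
Shutting down would mean losing the fixed cost of $280, so operating at a loss of $64 is better by $216.

Profit = -$64 at Q = 6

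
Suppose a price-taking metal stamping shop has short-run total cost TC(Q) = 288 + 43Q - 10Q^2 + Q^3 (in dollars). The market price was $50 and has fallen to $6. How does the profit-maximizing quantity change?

AVC = 43 - 10Q + Q^2, minimized at Q = 5 where min AVC = $18. MC = 43 - 20Q + 3Q^2.
At P = $50 ≥ min AVC, set P = MC on the rising branch: Q = 7.
At P = $6 < min AVC = $18, price no longer covers variable cost at any output, so the firm shuts down: Q = 0.

Output falls from 7 to 0 (the firm shuts down)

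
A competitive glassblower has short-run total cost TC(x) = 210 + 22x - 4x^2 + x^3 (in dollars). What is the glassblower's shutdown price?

$18 per unit

The firm shuts down when price falls below the minimum of average variable cost. AVC = VC/x = 22 - 4x + x^2.
dAVC/dx = -4 + 2x = 0 gives x = 2. min AVC = 22 - 4·2 + 2^2 = 18.
For P < $18 the firm produces nothing.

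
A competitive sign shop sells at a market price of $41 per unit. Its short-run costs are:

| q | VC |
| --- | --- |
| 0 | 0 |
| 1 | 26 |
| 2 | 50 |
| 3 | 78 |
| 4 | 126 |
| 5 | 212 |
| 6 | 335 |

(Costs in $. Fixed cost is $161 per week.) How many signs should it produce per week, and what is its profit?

q = 3; profit = -$116

Profit at each row (π = 41q − TC): q=0: -161; q=1: -146; q=2: -129; q=3: -116; q=4: -123; q=5: -168; q=6: -250.
Profit is maximized at q = 3. AVC there is 78/3 = $26 ≤ P, so producing beats shutting down (which would give -$161).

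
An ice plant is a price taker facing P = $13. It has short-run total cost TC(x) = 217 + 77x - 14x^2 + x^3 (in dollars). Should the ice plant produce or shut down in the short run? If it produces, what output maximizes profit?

Variable cost is VC = 77x - 14x^2 + x^3, so AVC = VC/x = 77 - 14x + x^2 and MC = dTC/dx = 77 - 28x + 3x^2.
The AVC parabola has its vertex at x = 14/2 = 7, where AVC = 77 - 14·7 + 7^2 = $28.
With P < min AVC ($13 < $28), every unit sold adds to the loss.
Shutting down limits the loss to fixed cost, $217.

Shut down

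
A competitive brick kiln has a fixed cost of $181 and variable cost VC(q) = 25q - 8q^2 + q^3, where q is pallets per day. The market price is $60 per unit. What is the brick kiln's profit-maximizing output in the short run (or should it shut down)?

Strip out fixed cost: VC = 25q - 8q^2 + q^3. Then AVC = 25 - 8q + q^2 and MC = 25 - 16q + 3q^2.
AVC hits its minimum where MC = AVC, at q = 4, giving min AVC = 25 - 8·4 + 4^2 = $9.
Since P = $60 ≥ min AVC = $9, price covers variable cost and the firm should produce.
Set P = MC: 60 = 25 - 16q + 3q^2 → -35 - 16q + 3q^2 = 0. The roots are q = -5/3 and q = 7; the profit-maximizing output is on the rising part of MC, so q* = 7.
Check: AVC at q = 7 is $18 ≤ P, so revenue covers variable cost.
Profit = P·q − TC = 60·7 − 307 = $113.

Produce at q = 7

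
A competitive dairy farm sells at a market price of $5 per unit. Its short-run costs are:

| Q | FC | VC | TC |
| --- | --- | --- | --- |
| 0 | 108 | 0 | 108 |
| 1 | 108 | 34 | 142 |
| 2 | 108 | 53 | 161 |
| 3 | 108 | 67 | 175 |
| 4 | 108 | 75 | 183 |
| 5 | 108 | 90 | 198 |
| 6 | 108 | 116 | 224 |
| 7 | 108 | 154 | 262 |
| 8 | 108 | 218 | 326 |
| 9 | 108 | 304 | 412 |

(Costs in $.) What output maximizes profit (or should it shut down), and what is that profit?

Q = 0 (shut down); profit = -$108

Compute π = P·Q − TC at each output: Q=0: -108; Q=1: -137; Q=2: -151; Q=3: -160; Q=4: -163; Q=5: -173; Q=6: -194; Q=7: -227; Q=8: -286; Q=9: -367.
Profit is highest at Q = 0. Equivalently, the lowest AVC in the table is 90/5 ≈ $18 at Q = 5, and P = $5 falls below it — price never covers variable cost, so the firm shuts down and loses only its fixed cost.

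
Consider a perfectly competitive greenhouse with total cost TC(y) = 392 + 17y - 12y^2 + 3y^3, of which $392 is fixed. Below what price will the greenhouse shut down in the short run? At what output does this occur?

Short-run supply begins at min AVC. From VC = 17y - 12y^2 + 3y^3, AVC = 17 - 12y + 3y^2.
dAVC/dy = -12 + 6y = 0 gives y = 2. min AVC = 17 - 12·2 + 3·2^2 = 5.
So the shutdown price is $5.

$5 per unit, at y = 2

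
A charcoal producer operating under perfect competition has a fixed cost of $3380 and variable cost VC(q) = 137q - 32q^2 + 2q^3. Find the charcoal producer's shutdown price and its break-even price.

Shutdown price = min AVC. AVC = 137 - 32q + 2q^2, with vertex at q = 8 and minimum $9.
ATC = 3380/q + 137 - 32q + 2q^2. Setting dATC/dq = −3380/q^2 − 32 + 4q = 0 gives q = 13 (since 4·13^3 − 32·13^2 = 3380).
min ATC = 3380/13 + 137 − 32·13 + 2·13^2 = $319. That is the break-even price.
Between these two prices the firm operates at a loss; above $319 it earns a profit.

Shutdown price = $9; break-even price = $319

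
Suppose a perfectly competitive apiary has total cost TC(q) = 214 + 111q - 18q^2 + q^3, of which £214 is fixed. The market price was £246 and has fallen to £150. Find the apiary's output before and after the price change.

MC = 111 - 36q + 3q^2; the shutdown threshold is min AVC = £30 (at q = 9).
At P = £246 ≥ min AVC, set P = MC on the rising branch: q = 15.
At P = £150 ≥ min AVC, set P = MC: q = 13. The firm stays open but cuts output.

Output falls from 15 to 13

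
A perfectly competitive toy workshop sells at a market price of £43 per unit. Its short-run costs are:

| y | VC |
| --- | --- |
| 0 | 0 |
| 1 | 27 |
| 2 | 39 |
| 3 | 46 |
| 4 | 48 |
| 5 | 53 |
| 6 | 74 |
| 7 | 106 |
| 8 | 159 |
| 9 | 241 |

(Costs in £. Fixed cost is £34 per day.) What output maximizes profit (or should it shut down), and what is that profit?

Compute π = P·y − TC at each output: y=0: -34; y=1: -18; y=2: 13; y=3: 49; y=4: 90; y=5: 128; y=6: 150; y=7: 161; y=8: 151; y=9: 112.
Profit is maximized at y = 7. AVC there is 106/7 = £15.14 ≤ P, so producing beats shutting down (which would give -£34).

y = 7; profit = £161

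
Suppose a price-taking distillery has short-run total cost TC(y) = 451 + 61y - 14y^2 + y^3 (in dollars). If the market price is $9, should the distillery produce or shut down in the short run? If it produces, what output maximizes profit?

Variable cost is VC = 61y - 14y^2 + y^3, so AVC = VC/y = 61 - 14y + y^2 and MC = dTC/dy = 61 - 28y + 3y^2.
The AVC parabola has its vertex at y = 14/2 = 7, where AVC = 61 - 14·7 + 7^2 = $12.
Since P = $9 < min AVC = $12, price fails to cover variable cost at any output.
The firm minimizes its loss by shutting down and losing only its fixed cost of $451.

Shut down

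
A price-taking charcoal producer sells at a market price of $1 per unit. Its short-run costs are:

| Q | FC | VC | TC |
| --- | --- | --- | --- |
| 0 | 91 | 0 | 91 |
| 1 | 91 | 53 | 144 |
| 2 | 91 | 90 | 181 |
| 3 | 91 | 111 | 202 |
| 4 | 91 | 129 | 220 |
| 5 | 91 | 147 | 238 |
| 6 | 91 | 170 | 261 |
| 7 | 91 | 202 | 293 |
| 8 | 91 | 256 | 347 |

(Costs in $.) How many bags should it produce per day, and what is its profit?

Q = 0 (shut down); profit = -$91

Tabulate TR − TC: Q=0: -91; Q=1: -143; Q=2: -179; Q=3: -199; Q=4: -216; Q=5: -233; Q=6: -255; Q=7: -286; Q=8: -339.
Profit is highest at Q = 0. Equivalently, the lowest AVC in the table is 170/6 ≈ $28.33 at Q = 6, and P = $1 falls below it — price never covers variable cost, so the firm shuts down and loses only its fixed cost.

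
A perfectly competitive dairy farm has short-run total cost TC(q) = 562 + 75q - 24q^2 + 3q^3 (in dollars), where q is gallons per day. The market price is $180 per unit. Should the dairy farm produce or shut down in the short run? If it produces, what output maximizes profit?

Strip out fixed cost: VC = 75q - 24q^2 + 3q^3. Then AVC = 75 - 24q + 3q^2 and MC = 75 - 48q + 9q^2.
The AVC parabola has its vertex at q = 24/6 = 4, where AVC = 75 - 24·4 + 3·4^2 = $27.
Since P = $180 ≥ min AVC = $27, price covers variable cost and the firm should produce.
P = MC gives -105 - 48q + 9q^2 = 0, with roots -5/3 and 7. Take the larger (rising MC): q* = 7.
Check: AVC at q = 7 is $54 ≤ P, so revenue covers variable cost.
Profit = P·q − TC = 180·7 − 940 = $320.

Produce at q = 7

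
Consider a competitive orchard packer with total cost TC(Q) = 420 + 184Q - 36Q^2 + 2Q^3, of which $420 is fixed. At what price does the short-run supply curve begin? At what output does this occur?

$22 per unit, at Q = 9

Short-run supply begins at min AVC. From VC = 184Q - 36Q^2 + 2Q^3, AVC = 184 - 36Q + 2Q^2.
At the minimum of AVC, MC = AVC. MC = 184 - 72Q + 6Q^2; setting MC = AVC gives 4Q^2 - 36Q = 0, so Q = 9. min AVC = 22.
For P < $22 the firm produces nothing.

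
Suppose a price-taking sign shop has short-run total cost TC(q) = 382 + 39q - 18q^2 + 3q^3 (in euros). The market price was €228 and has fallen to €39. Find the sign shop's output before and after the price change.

AVC = 39 - 18q + 3q^2, minimized at q = 3 where min AVC = €12. MC = 39 - 36q + 9q^2.
At P = €228 ≥ min AVC, set P = MC on the rising branch: q = 7.
At P = €39 ≥ min AVC, set P = MC: q = 4. The firm stays open but cuts output.

Output falls from 7 to 4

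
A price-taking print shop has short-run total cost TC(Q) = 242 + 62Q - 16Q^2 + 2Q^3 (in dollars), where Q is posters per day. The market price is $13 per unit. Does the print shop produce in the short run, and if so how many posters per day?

Shut down

From TC, MC = TC'(Q) = 62 - 32Q + 6Q^2 and AVC = VC/Q = 62 - 16Q + 2Q^2.
The AVC parabola has its vertex at Q = 16/4 = 4, where AVC = 62 - 16·4 + 2·4^2 = $30.
With P < min AVC ($13 < $30), every unit sold adds to the loss.
Shutting down limits the loss to fixed cost, $242.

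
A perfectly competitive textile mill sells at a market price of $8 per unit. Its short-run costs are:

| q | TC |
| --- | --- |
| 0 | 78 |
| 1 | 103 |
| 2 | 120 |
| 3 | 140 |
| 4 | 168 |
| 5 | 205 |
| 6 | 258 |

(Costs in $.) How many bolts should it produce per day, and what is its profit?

Tabulate TR − TC: q=0: -78; q=1: -95; q=2: -104; q=3: -116; q=4: -136; q=5: -165; q=6: -210.
Profit is highest at q = 0. Equivalently, the lowest AVC in the table is 62/3 ≈ $20.67 at q = 3, and P = $8 falls below it — price never covers variable cost, so the firm shuts down and loses only its fixed cost.

q = 0 (shut down); profit = -$78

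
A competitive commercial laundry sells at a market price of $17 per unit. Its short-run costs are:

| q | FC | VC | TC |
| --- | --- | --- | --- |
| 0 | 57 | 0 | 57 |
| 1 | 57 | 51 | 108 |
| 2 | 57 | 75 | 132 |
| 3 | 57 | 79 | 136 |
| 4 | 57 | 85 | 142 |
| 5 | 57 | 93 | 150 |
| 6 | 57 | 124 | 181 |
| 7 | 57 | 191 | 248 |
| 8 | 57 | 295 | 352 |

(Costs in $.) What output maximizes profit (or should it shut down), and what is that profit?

Tabulate TR − TC: q=0: -57; q=1: -91; q=2: -98; q=3: -85; q=4: -74; q=5: -65; q=6: -79; q=7: -129; q=8: -216.
Profit is highest at q = 0. Equivalently, the lowest AVC in the table is 93/5 ≈ $18.60 at q = 5, and P = $17 falls below it — price never covers variable cost, so the firm shuts down and loses only its fixed cost.

q = 0 (shut down); profit = -$57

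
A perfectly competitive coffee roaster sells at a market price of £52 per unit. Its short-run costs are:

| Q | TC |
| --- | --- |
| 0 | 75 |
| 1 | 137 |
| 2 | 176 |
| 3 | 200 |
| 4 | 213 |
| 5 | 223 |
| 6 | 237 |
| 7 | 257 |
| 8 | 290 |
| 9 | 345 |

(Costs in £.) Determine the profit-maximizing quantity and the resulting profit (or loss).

Q = 8; profit = £126

Tabulate TR − TC: Q=0: -75; Q=1: -85; Q=2: -72; Q=3: -44; Q=4: -5; Q=5: 37; Q=6: 75; Q=7: 107; Q=8: 126; Q=9: 123.
Profit is maximized at Q = 8. AVC there is 215/8 = £26.88 ≤ P, so producing beats shutting down (which would give -£75).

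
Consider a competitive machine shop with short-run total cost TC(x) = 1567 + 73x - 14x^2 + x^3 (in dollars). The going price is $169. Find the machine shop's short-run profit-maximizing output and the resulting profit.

Profit = -$127 at x = 12

AVC = 73 - 14x + x^2 has its minimum $24 at x = 7; price $169 clears that bar, so the firm operates.
MC = 73 - 28x + 3x^2. Setting P = MC and taking the root on the rising branch gives x* = 12.
TR = 169·12 = 2028. TC = 1567 + 588 = 2155. Profit = 2028 − 2155 = -$127.
By producing, the firm covers all variable cost plus $1440 of fixed cost; shutting down would lose the full $1567.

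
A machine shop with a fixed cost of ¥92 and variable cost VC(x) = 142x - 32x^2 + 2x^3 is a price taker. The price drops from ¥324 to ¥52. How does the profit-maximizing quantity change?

Output falls from 13 to 9

AVC = 142 - 32x + 2x^2, minimized at x = 8 where min AVC = ¥14. MC = 142 - 64x + 6x^2.
At P = ¥324 ≥ min AVC, set P = MC on the rising branch: x = 13.
At P = ¥52 ≥ min AVC, set P = MC: x = 9. The firm stays open but cuts output.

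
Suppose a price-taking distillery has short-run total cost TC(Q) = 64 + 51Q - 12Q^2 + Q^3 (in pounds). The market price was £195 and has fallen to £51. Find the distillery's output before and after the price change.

Output falls from 12 to 8

AVC = 51 - 12Q + Q^2, minimized at Q = 6 where min AVC = £15. MC = 51 - 24Q + 3Q^2.
At P = £195 ≥ min AVC, set P = MC on the rising branch: Q = 12.
At P = £51 ≥ min AVC, set P = MC: Q = 8. The firm stays open but cuts output.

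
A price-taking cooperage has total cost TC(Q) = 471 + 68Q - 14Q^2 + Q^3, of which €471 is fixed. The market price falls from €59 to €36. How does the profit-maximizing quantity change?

Output falls from 9 to 8

AVC = 68 - 14Q + Q^2, minimized at Q = 7 where min AVC = €19. MC = 68 - 28Q + 3Q^2.
At P = €59 ≥ min AVC, set P = MC on the rising branch: Q = 9.
At P = €36 ≥ min AVC, set P = MC: Q = 8. The firm stays open but cuts output.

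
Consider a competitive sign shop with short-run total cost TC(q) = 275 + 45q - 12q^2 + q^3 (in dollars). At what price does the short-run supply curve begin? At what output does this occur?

The shutdown price is the minimum of AVC. VC = 45q - 12q^2 + q^3, so AVC = 45 - 12q + q^2.
At the minimum of AVC, MC = AVC. MC = 45 - 24q + 3q^2; setting MC = AVC gives 2q^2 - 12q = 0, so q = 6. min AVC = 9.
The firm shuts down for any P below $9.

$9 per unit, at q = 6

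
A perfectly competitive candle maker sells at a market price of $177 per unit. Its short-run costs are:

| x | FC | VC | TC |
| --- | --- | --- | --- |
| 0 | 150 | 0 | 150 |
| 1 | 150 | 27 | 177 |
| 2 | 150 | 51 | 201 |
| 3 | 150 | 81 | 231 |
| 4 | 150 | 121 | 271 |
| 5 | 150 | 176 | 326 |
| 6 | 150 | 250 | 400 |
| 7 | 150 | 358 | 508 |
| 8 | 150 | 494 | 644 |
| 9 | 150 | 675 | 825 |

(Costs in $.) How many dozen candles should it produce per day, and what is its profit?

x = 8; profit = $772

Tabulate TR − TC: x=0: -150; x=1: 0; x=2: 153; x=3: 300; x=4: 437; x=5: 559; x=6: 662; x=7: 731; x=8: 772; x=9: 768.
Profit is maximized at x = 8. AVC there is 494/8 = $61.75 ≤ P, so producing beats shutting down (which would give -$150).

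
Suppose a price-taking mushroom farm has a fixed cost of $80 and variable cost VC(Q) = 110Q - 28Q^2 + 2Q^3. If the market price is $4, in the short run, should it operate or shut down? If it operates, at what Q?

Variable cost is VC = 110Q - 28Q^2 + 2Q^3, so AVC = VC/Q = 110 - 28Q + 2Q^2 and MC = dTC/dQ = 110 - 56Q + 6Q^2.
The AVC parabola has its vertex at Q = 28/4 = 7, where AVC = 110 - 28·7 + 2·7^2 = $12.
Since P = $4 < min AVC = $12, price fails to cover variable cost at any output.
Best response: produce nothing and absorb the $80 fixed cost.

Shut down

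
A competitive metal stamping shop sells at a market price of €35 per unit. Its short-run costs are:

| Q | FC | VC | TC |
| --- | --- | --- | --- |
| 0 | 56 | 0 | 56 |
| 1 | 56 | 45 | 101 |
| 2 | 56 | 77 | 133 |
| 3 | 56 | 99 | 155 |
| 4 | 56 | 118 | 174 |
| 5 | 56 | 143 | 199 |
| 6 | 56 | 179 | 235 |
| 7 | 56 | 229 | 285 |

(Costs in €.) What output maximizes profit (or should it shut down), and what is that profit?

Q = 5; profit = -€24

Tabulate TR − TC: Q=0: -56; Q=1: -66; Q=2: -63; Q=3: -50; Q=4: -34; Q=5: -24; Q=6: -25; Q=7: -40.
Profit is maximized at Q = 5. AVC there is 143/5 = €28.60 ≤ P, so producing beats shutting down (which would give -€56).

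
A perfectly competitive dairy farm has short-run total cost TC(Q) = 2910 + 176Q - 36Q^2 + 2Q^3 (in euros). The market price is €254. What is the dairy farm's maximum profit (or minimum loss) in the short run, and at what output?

AVC = 176 - 36Q + 2Q^2; min AVC = €14 at Q = 9. Since P = €254 ≥ min AVC, the firm produces.
MC = 176 - 72Q + 6Q^2. Setting P = MC and taking the root on the rising branch gives Q* = 13.
TR = 254·13 = 3302. TC = 2910 + 598 = 3508. Profit = 3302 − 3508 = -€206.
That loss of €206 beats the €2910 the firm would lose by shutting down; producing recovers €2704 of fixed cost.

Profit = -€206 at Q = 13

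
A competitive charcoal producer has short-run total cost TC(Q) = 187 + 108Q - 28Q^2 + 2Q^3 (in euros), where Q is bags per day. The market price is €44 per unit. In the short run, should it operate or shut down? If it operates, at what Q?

Produce at Q = 8

Variable cost is VC = 108Q - 28Q^2 + 2Q^3, so AVC = VC/Q = 108 - 28Q + 2Q^2 and MC = dTC/dQ = 108 - 56Q + 6Q^2.
The AVC parabola has its vertex at Q = 28/4 = 7, where AVC = 108 - 28·7 + 2·7^2 = €10.
P = €44 exceeds min AVC = €10, so the firm stays open.
P = MC gives 64 - 56Q + 6Q^2 = 0, with roots 4/3 and 8. Take the larger (rising MC): Q* = 8.
Check: AVC at Q = 8 is €12 ≤ P, so revenue covers variable cost.
Profit = P·Q − TC = 44·8 − 283 = €69.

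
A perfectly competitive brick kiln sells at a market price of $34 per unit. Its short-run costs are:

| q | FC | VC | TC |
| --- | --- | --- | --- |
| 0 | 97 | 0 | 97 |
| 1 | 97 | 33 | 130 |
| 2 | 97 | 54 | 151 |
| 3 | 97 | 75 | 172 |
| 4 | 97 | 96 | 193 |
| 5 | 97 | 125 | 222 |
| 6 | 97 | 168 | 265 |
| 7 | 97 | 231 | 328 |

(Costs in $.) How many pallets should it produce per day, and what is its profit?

q = 5; profit = -$52

Tabulate TR − TC: q=0: -97; q=1: -96; q=2: -83; q=3: -70; q=4: -57; q=5: -52; q=6: -61; q=7: -90.
Profit is maximized at q = 5. AVC there is 125/5 = $25 ≤ P, so producing beats shutting down (which would give -$97).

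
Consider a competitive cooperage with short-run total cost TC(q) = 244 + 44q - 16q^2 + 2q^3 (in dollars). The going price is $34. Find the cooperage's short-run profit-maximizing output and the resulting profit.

AVC = 44 - 16q + 2q^2; min AVC = $12 at q = 4. Since P = $34 ≥ min AVC, the firm produces.
MC = 44 - 32q + 6q^2. Setting P = MC and taking the root on the rising branch gives q* = 5.
TR = 34·5 = 170. TC = 244 + 70 = 314. Profit = 170 − 314 = -$144.
Shutting down would mean losing the fixed cost of $244, so operating at a loss of $144 is better by $100.

Profit = -$144 at q = 5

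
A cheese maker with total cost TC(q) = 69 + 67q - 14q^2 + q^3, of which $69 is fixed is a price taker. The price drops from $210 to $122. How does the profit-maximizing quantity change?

Output falls from 13 to 11

AVC = 67 - 14q + q^2, minimized at q = 7 where min AVC = $18. MC = 67 - 28q + 3q^2.
At P = $210 ≥ min AVC, set P = MC on the rising branch: q = 13.
At P = $122 ≥ min AVC, set P = MC: q = 11. The firm stays open but cuts output.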